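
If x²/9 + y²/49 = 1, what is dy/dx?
Differentiate the relation implicitly: treat y = y(x) and apply the chain rule, so every y-derivative picks up a y' = dy/dx factor.

With everything moved to the left-hand side, differentiate term by term:
  d/dx[x^2/9] = 2x/9
  d/dx[y^2/49] = 2y·y'/49
  d/dx[-1] = 0

Separating the contributions that come from x directly and those that come through y:
  without y':      2x/9
  multiplying y':  2y/49

so (2x/9) + (2y/49)·y' = 0, and therefore
  dy/dx = -(2x/9)/(2y/49) = -49x/(9y)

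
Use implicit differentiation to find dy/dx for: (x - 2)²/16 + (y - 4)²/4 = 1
Apply d/dx to both sides, remembering that y depends on x. Each occurrence of y therefore brings in a y' = dy/dx via the chain rule.

With F(x, y) equal to the left-hand side minus the right, differentiate F term by term:
  d/dx[(x - 2)^2/16] = x/8 - 1/4
  d/dx[(y - 4)^2/4] = y'(y - 4)/2
  d/dx[-1] = 0
Adding these up, d/dx[F] = 0 becomes
  (x/8 - 1/4) + (y/2 - 2)·y' = 0,
so isolating y',
  dy/dx = -(x/8 - 1/4)/(y/2 - 2)
        = -((x - 2)/8)/((y - 4)/2) = (2 - x)/(4(y - 4))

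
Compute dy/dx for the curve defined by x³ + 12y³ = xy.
Apply d/dx to both sides, remembering that y depends on x. Each occurrence of y therefore brings in a y' = dy/dx via the chain rule.

With F(x, y) equal to the left-hand side minus the right, differentiate F term by term:
  d/dx[x^3] = 3x^2
  d/dx[-xy] = -x·y' - y
  d/dx[12y^3] = 36y^2·y'
Adding these up, d/dx[F] = 0 becomes
  (3x^2 - y) + (-x + 36y^2)·y' = 0,
so isolating y',
  dy/dx = -(3x^2 - y)/(-x + 36y^2) = (3x^2 - y)/(x - 36y^2)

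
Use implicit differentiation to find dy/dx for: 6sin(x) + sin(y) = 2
Take d/dx of both sides. Since y is implicitly a function of x, the chain rule attaches a y' = dy/dx factor whenever we differentiate through y.

Set F(x, y) = (left side) − (right side), so the curve is F = 0. Differentiating each term of F:
  d/dx[6sin(x)] = 6cos(x)
  d/dx[sin(y)] = y'·cos(y)
  d/dx[-2] = 0

Collecting, the y'-free part is the partial derivative in x and the y' coefficient is the partial derivative in y:
  ∂F/∂x = 6cos(x)
  ∂F/∂y = cos(y)

so d/dx[F(x, y(x))] = ∂F/∂x + (∂F/∂y)·y' = 0. Rearranging,
  dy/dx = -(∂F/∂x)/(∂F/∂y) = -(6cos(x))/(cos(y)) = -6cos(x)/cos(y)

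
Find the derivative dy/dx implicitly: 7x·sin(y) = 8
Differentiate both sides with respect to x, treating y as y(x). By the chain rule, any term containing y contributes a factor of y' = dy/dx when we differentiate it.

Move every term to one side and write the relation as F(x, y) = 0. Term by term,
  d/dx[7x·sin(y)] = 7x·y'·cos(y) + 7sin(y)
  d/dx[-8] = 0

The pieces without y' make up ∂F/∂x and the coefficient of y' is ∂F/∂y:
  ∂F/∂x = 7sin(y),
  ∂F/∂y = 7x·cos(y).

Since d/dx[F] = ∂F/∂x + (∂F/∂y)·y' = 0, solve for y':
  (∂F/∂y)·y' = -∂F/∂x
  dy/dx = -(∂F/∂x)/(∂F/∂y) = -(7sin(y))/(7x·cos(y)) = -tan(y)/x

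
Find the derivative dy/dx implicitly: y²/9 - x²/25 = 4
Differentiate the relation implicitly: treat y = y(x) and apply the chain rule, so every y-derivative picks up a y' = dy/dx factor.

With everything moved to the left-hand side, differentiate term by term:
  d/dx[-x^2/25] = -2x/25
  d/dx[y^2/9] = 2y·y'/9
  d/dx[-4] = 0

Separating the contributions that come from x directly and those that come through y:
  without y':      -2x/25
  multiplying y':  2y/9

so (-2x/25) + (2y/9)·y' = 0, and therefore
  dy/dx = -(-2x/25)/(2y/9) = 9x/(25y)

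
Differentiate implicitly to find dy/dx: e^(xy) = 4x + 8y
Differentiate both sides with respect to x, treating y as y(x). By the chain rule, any term containing y contributes a factor of y' = dy/dx when we differentiate it.

Move every term to one side and write the relation as F(x, y) = 0. Term by term,
  d/dx[-4x] = -4
  d/dx[-8y] = -8·y'
  d/dx[e^(xy)] = (x·y' + y)·e^(xy)

The pieces without y' make up ∂F/∂x and the coefficient of y' is ∂F/∂y:
  ∂F/∂x = y·e^(xy) - 4,
  ∂F/∂y = x·e^(xy) - 8.

Since d/dx[F] = ∂F/∂x + (∂F/∂y)·y' = 0, solve for y':
  (∂F/∂y)·y' = -∂F/∂x
  dy/dx = -(∂F/∂x)/(∂F/∂y) = -(y·e^(xy) - 4)/(x·e^(xy) - 8) = (-y·e^(xy) + 4)/(x·e^(xy) - 8)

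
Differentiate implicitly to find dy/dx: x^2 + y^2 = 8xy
Take d/dx of both sides. Since y is implicitly a function of x, the chain rule attaches a y' = dy/dx factor whenever we differentiate through y.

Set F(x, y) = (left side) − (right side), so the curve is F = 0. Differentiating each term of F:
  d/dx[x^2] = 2x
  d/dx[-8xy] = -8x·y' - 8y
  d/dx[y^2] = 2y·y'

Collecting, the y'-free part is the partial derivative in x and the y' coefficient is the partial derivative in y:
  ∂F/∂x = 2x - 8y
  ∂F/∂y = -8x + 2y

so d/dx[F(x, y(x))] = ∂F/∂x + (∂F/∂y)·y' = 0. Rearranging,
  dy/dx = -(∂F/∂x)/(∂F/∂y) = -(2x - 8y)/(-8x + 2y) = (x - 4y)/(4x - y)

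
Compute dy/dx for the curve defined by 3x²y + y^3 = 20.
Differentiate both sides with respect to x, treating y as y(x). By the chain rule, any term containing y contributes a factor of y' = dy/dx when we differentiate it.

Move every term to one side and write the relation as F(x, y) = 0. Term by term,
  d/dx[3x^2y] = 3x^2·y' + 6xy
  d/dx[y^3] = 3y^2·y'
  d/dx[-20] = 0

The pieces without y' make up ∂F/∂x and the coefficient of y' is ∂F/∂y:
  ∂F/∂x = 6xy,
  ∂F/∂y = 3x^2 + 3y^2.

Since d/dx[F] = ∂F/∂x + (∂F/∂y)·y' = 0, solve for y':
  (∂F/∂y)·y' = -∂F/∂x
  dy/dx = -(∂F/∂x)/(∂F/∂y) = -(6xy)/(3x^2 + 3y^2) = -2xy/(x^2 + y^2)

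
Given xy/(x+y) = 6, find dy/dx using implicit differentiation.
Take d/dx of both sides. Since y is implicitly a function of x, the chain rule attaches a y' = dy/dx factor whenever we differentiate through y.

Set F(x, y) = (left side) − (right side), so the curve is F = 0. Differentiating each term of F:
  d/dx[xy/(x + y)] = xy(-y' - 1)/(x + y)^2 + x·y'/(x + y) + y/(x + y)
  d/dx[-6] = 0

Collecting, the y'-free part is the partial derivative in x and the y' coefficient is the partial derivative in y:
  ∂F/∂x = -xy/(x + y)^2 + y/(x + y)
  ∂F/∂y = -xy/(x + y)^2 + x/(x + y)

so d/dx[F(x, y(x))] = ∂F/∂x + (∂F/∂y)·y' = 0. Rearranging,
  dy/dx = -(∂F/∂x)/(∂F/∂y) = -(-xy/(x + y)^2 + y/(x + y))/(-xy/(x + y)^2 + x/(x + y))
        = -(y^2/(x + y)^2)/(x^2/(x + y)^2) = -y^2/x^2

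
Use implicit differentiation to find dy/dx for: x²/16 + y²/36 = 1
Apply d/dx to both sides, remembering that y depends on x. Each occurrence of y therefore brings in a y' = dy/dx via the chain rule.

With F(x, y) equal to the left-hand side minus the right, differentiate F term by term:
  d/dx[x^2/16] = x/8
  d/dx[y^2/36] = y·y'/18
  d/dx[-1] = 0
Adding these up, d/dx[F] = 0 becomes
  (x/8) + (y/18)·y' = 0,
so isolating y',
  dy/dx = -(x/8)/(y/18) = -9x/(4y)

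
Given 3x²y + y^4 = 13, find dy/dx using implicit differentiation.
Differentiate both sides with respect to x, treating y as y(x). By the chain rule, any term containing y contributes a factor of y' = dy/dx when we differentiate it.

Move every term to one side and write the relation as F(x, y) = 0. Term by term,
  d/dx[3x^2y] = 3x^2·y' + 6xy
  d/dx[y^4] = 4y^3·y'
  d/dx[-13] = 0

The pieces without y' make up ∂F/∂x and the coefficient of y' is ∂F/∂y:
  ∂F/∂x = 6xy,
  ∂F/∂y = 3x^2 + 4y^3.

Since d/dx[F] = ∂F/∂x + (∂F/∂y)·y' = 0, solve for y':
  (∂F/∂y)·y' = -∂F/∂x
  dy/dx = -(∂F/∂x)/(∂F/∂y) = -(6xy)/(3x^2 + 4y^3) = -6xy/(3x^2 + 4y^3)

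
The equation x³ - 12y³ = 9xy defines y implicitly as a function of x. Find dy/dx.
Apply d/dx to both sides, remembering that y depends on x. Each occurrence of y therefore brings in a y' = dy/dx via the chain rule.

With F(x, y) equal to the left-hand side minus the right, differentiate F term by term:
  d/dx[x^3] = 3x^2
  d/dx[-9xy] = -9x·y' - 9y
  d/dx[-12y^3] = -36y^2·y'
Adding these up, d/dx[F] = 0 becomes
  (3x^2 - 9y) + (-9x - 36y^2)·y' = 0,
so isolating y',
  dy/dx = -(3x^2 - 9y)/(-9x - 36y^2) = (x^2/3 - y)/(x + 4y^2)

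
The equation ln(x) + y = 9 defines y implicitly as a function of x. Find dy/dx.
Differentiate both sides with respect to x, treating y as y(x). By the chain rule, any term containing y contributes a factor of y' = dy/dx when we differentiate it.

Move every term to one side and write the relation as F(x, y) = 0. Term by term,
  d/dx[y] = y'
  d/dx[ln(x)] = 1/x
  d/dx[-9] = 0

The pieces without y' make up ∂F/∂x and the coefficient of y' is ∂F/∂y:
  ∂F/∂x = 1/x,
  ∂F/∂y = 1.

Since d/dx[F] = ∂F/∂x + (∂F/∂y)·y' = 0, solve for y':
  (∂F/∂y)·y' = -∂F/∂x
  dy/dx = -(∂F/∂x)/(∂F/∂y) = -(1/x)/(1) = -1/x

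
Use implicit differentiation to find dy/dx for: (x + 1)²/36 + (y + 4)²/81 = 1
Take d/dx of both sides. Since y is implicitly a function of x, the chain rule attaches a y' = dy/dx factor whenever we differentiate through y.

Set F(x, y) = (left side) − (right side), so the curve is F = 0. Differentiating each term of F:
  d/dx[(x + 1)^2/36] = x/18 + 1/18
  d/dx[(y + 4)^2/81] = 2·y'(y + 4)/81
  d/dx[-1] = 0

Collecting, the y'-free part is the partial derivative in x and the y' coefficient is the partial derivative in y:
  ∂F/∂x = x/18 + 1/18
  ∂F/∂y = 2y/81 + 8/81

so d/dx[F(x, y(x))] = ∂F/∂x + (∂F/∂y)·y' = 0. Rearranging,
  dy/dx = -(∂F/∂x)/(∂F/∂y) = -(x/18 + 1/18)/(2y/81 + 8/81)
        = -((x + 1)/18)/(2(y + 4)/81) = 9(-x - 1)/(4(y + 4))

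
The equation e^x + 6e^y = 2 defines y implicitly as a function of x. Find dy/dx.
Differentiate the relation implicitly: treat y = y(x) and apply the chain rule, so every y-derivative picks up a y' = dy/dx factor.

With everything moved to the left-hand side, differentiate term by term:
  d/dx[e^(x)] = e^(x)
  d/dx[6e^(y)] = 6·y'·e^(y)
  d/dx[-2] = 0

Separating the contributions that come from x directly and those that come through y:
  without y':      e^(x)
  multiplying y':  6e^(y)

so (e^(x)) + (6e^(y))·y' = 0, and therefore
  dy/dx = -(e^(x))/(6e^(y)) = -e^(x - y)/6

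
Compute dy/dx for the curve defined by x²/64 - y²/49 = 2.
Apply d/dx to both sides, remembering that y depends on x. Each occurrence of y therefore brings in a y' = dy/dx via the chain rule.

With F(x, y) equal to the left-hand side minus the right, differentiate F term by term:
  d/dx[x^2/64] = x/32
  d/dx[-y^2/49] = -2y·y'/49
  d/dx[-2] = 0
Adding these up, d/dx[F] = 0 becomes
  (x/32) + (-2y/49)·y' = 0,
so isolating y',
  dy/dx = -(x/32)/(-2y/49) = 49x/(64y)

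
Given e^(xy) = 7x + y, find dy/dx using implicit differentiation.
Differentiate the relation implicitly: treat y = y(x) and apply the chain rule, so every y-derivative picks up a y' = dy/dx factor.

With everything moved to the left-hand side, differentiate term by term:
  d/dx[-7x] = -7
  d/dx[-y] = -y'
  d/dx[e^(xy)] = (x·y' + y)·e^(xy)

Separating the contributions that come from x directly and those that come through y:
  without y':      y·e^(xy) - 7
  multiplying y':  x·e^(xy) - 1

so (y·e^(xy) - 7) + (x·e^(xy) - 1)·y' = 0, and therefore
  dy/dx = -(y·e^(xy) - 7)/(x·e^(xy) - 1) = (-y·e^(xy) + 7)/(x·e^(xy) - 1)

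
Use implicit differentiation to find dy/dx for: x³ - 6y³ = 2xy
Differentiate both sides with respect to x, treating y as y(x). By the chain rule, any term containing y contributes a factor of y' = dy/dx when we differentiate it.

Move every term to one side and write the relation as F(x, y) = 0. Term by term,
  d/dx[x^3] = 3x^2
  d/dx[-2xy] = -2x·y' - 2y
  d/dx[-6y^3] = -18y^2·y'

The pieces without y' make up ∂F/∂x and the coefficient of y' is ∂F/∂y:
  ∂F/∂x = 3x^2 - 2y,
  ∂F/∂y = -2x - 18y^2.

Since d/dx[F] = ∂F/∂x + (∂F/∂y)·y' = 0, solve for y':
  (∂F/∂y)·y' = -∂F/∂x
  dy/dx = -(∂F/∂x)/(∂F/∂y) = -(3x^2 - 2y)/(-2x - 18y^2) = (3x^2/2 - y)/(x + 9y^2)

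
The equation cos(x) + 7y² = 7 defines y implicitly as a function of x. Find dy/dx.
Take d/dx of both sides. Since y is implicitly a function of x, the chain rule attaches a y' = dy/dx factor whenever we differentiate through y.

Set F(x, y) = (left side) − (right side), so the curve is F = 0. Differentiating each term of F:
  d/dx[7y^2] = 14y·y'
  d/dx[cos(x)] = -sin(x)
  d/dx[-7] = 0

Collecting, the y'-free part is the partial derivative in x and the y' coefficient is the partial derivative in y:
  ∂F/∂x = -sin(x)
  ∂F/∂y = 14y

so d/dx[F(x, y(x))] = ∂F/∂x + (∂F/∂y)·y' = 0. Rearranging,
  dy/dx = -(∂F/∂x)/(∂F/∂y) = -(-sin(x))/(14y) = sin(x)/(14y)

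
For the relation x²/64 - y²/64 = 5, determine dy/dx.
Differentiate the relation implicitly: treat y = y(x) and apply the chain rule, so every y-derivative picks up a y' = dy/dx factor.

With everything moved to the left-hand side, differentiate term by term:
  d/dx[x^2/64] = x/32
  d/dx[-y^2/64] = -y·y'/32
  d/dx[-5] = 0

Separating the contributions that come from x directly and those that come through y:
  without y':      x/32
  multiplying y':  -y/32

so (x/32) + (-y/32)·y' = 0, and therefore
  dy/dx = -(x/32)/(-y/32) = x/y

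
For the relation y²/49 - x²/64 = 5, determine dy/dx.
Differentiate the relation implicitly: treat y = y(x) and apply the chain rule, so every y-derivative picks up a y' = dy/dx factor.

With everything moved to the left-hand side, differentiate term by term:
  d/dx[-x^2/64] = -x/32
  d/dx[y^2/49] = 2y·y'/49
  d/dx[-5] = 0

Separating the contributions that come from x directly and those that come through y:
  without y':      -x/32
  multiplying y':  2y/49

so (-x/32) + (2y/49)·y' = 0, and therefore
  dy/dx = -(-x/32)/(2y/49) = 49x/(64y)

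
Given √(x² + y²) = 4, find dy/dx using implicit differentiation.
Differentiate the relation implicitly: treat y = y(x) and apply the chain rule, so every y-derivative picks up a y' = dy/dx factor.

With everything moved to the left-hand side, differentiate term by term:
  d/dx[√(x^2 + y^2)] = (x + y·y')/√(x^2 + y^2)
  d/dx[-4] = 0

Separating the contributions that come from x directly and those that come through y:
  without y':      x/√(x^2 + y^2)
  multiplying y':  y/√(x^2 + y^2)

so (x/√(x^2 + y^2)) + (y/√(x^2 + y^2))·y' = 0, and therefore
  dy/dx = -(x/√(x^2 + y^2))/(y/√(x^2 + y^2)) = -x/y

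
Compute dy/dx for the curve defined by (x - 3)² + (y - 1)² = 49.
Take d/dx of both sides. Since y is implicitly a function of x, the chain rule attaches a y' = dy/dx factor whenever we differentiate through y.

Set F(x, y) = (left side) − (right side), so the curve is F = 0. Differentiating each term of F:
  d/dx[(x - 3)^2] = 2x - 6
  d/dx[(y - 1)^2] = 2·y'(y - 1)
  d/dx[-49] = 0

Collecting, the y'-free part is the partial derivative in x and the y' coefficient is the partial derivative in y:
  ∂F/∂x = 2x - 6
  ∂F/∂y = 2y - 2

so d/dx[F(x, y(x))] = ∂F/∂x + (∂F/∂y)·y' = 0. Rearranging,
  dy/dx = -(∂F/∂x)/(∂F/∂y) = -(2x - 6)/(2y - 2) = (3 - x)/(y - 1)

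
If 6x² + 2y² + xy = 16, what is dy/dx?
Take d/dx of both sides. Since y is implicitly a function of x, the chain rule attaches a y' = dy/dx factor whenever we differentiate through y.

Set F(x, y) = (left side) − (right side), so the curve is F = 0. Differentiating each term of F:
  d/dx[6x^2] = 12x
  d/dx[xy] = x·y' + y
  d/dx[2y^2] = 4y·y'
  d/dx[-16] = 0

Collecting, the y'-free part is the partial derivative in x and the y' coefficient is the partial derivative in y:
  ∂F/∂x = 12x + y
  ∂F/∂y = x + 4y

so d/dx[F(x, y(x))] = ∂F/∂x + (∂F/∂y)·y' = 0. Rearranging,
  dy/dx = -(∂F/∂x)/(∂F/∂y) = -(12x + y)/(x + 4y) = (-12x - y)/(x + 4y)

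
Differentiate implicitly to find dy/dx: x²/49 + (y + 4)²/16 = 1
Apply d/dx to both sides, remembering that y depends on x. Each occurrence of y therefore brings in a y' = dy/dx via the chain rule.

With F(x, y) equal to the left-hand side minus the right, differentiate F term by term:
  d/dx[x^2/49] = 2x/49
  d/dx[(y + 4)^2/16] = y'(y + 4)/8
  d/dx[-1] = 0
Adding these up, d/dx[F] = 0 becomes
  (2x/49) + (y/8 + 1/2)·y' = 0,
so isolating y',
  dy/dx = -(2x/49)/(y/8 + 1/2)
        = -(2x/49)/((y + 4)/8) = -16x/(49y + 196)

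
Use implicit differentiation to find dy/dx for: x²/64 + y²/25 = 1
Take d/dx of both sides. Since y is implicitly a function of x, the chain rule attaches a y' = dy/dx factor whenever we differentiate through y.

Set F(x, y) = (left side) − (right side), so the curve is F = 0. Differentiating each term of F:
  d/dx[x^2/64] = x/32
  d/dx[y^2/25] = 2y·y'/25
  d/dx[-1] = 0

Collecting, the y'-free part is the partial derivative in x and the y' coefficient is the partial derivative in y:
  ∂F/∂x = x/32
  ∂F/∂y = 2y/25

so d/dx[F(x, y(x))] = ∂F/∂x + (∂F/∂y)·y' = 0. Rearranging,
  dy/dx = -(∂F/∂x)/(∂F/∂y) = -(x/32)/(2y/25) = -25x/(64y)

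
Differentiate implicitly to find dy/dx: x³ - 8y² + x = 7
Differentiate the relation implicitly: treat y = y(x) and apply the chain rule, so every y-derivative picks up a y' = dy/dx factor.

With everything moved to the left-hand side, differentiate term by term:
  d/dx[x^3] = 3x^2
  d/dx[x] = 1
  d/dx[-8y^2] = -16y·y'
  d/dx[-7] = 0

Separating the contributions that come from x directly and those that come through y:
  without y':      3x^2 + 1
  multiplying y':  -16y

so (3x^2 + 1) + (-16y)·y' = 0, and therefore
  dy/dx = -(3x^2 + 1)/(-16y) = (3x^2 + 1)/(16y)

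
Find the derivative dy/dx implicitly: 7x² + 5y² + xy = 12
Differentiate both sides with respect to x, treating y as y(x). By the chain rule, any term containing y contributes a factor of y' = dy/dx when we differentiate it.

Move every term to one side and write the relation as F(x, y) = 0. Term by term,
  d/dx[7x^2] = 14x
  d/dx[xy] = x·y' + y
  d/dx[5y^2] = 10y·y'
  d/dx[-12] = 0

The pieces without y' make up ∂F/∂x and the coefficient of y' is ∂F/∂y:
  ∂F/∂x = 14x + y,
  ∂F/∂y = x + 10y.

Since d/dx[F] = ∂F/∂x + (∂F/∂y)·y' = 0, solve for y':
  (∂F/∂y)·y' = -∂F/∂x
  dy/dx = -(∂F/∂x)/(∂F/∂y) = -(14x + y)/(x + 10y) = (-14x - y)/(x + 10y)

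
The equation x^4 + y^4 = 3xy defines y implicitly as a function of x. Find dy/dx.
Take d/dx of both sides. Since y is implicitly a function of x, the chain rule attaches a y' = dy/dx factor whenever we differentiate through y.

Set F(x, y) = (left side) − (right side), so the curve is F = 0. Differentiating each term of F:
  d/dx[x^4] = 4x^3
  d/dx[-3xy] = -3x·y' - 3y
  d/dx[y^4] = 4y^3·y'

Collecting, the y'-free part is the partial derivative in x and the y' coefficient is the partial derivative in y:
  ∂F/∂x = 4x^3 - 3y
  ∂F/∂y = -3x + 4y^3

so d/dx[F(x, y(x))] = ∂F/∂x + (∂F/∂y)·y' = 0. Rearranging,
  dy/dx = -(∂F/∂x)/(∂F/∂y) = -(4x^3 - 3y)/(-3x + 4y^3) = (4x^3 - 3y)/(3x - 4y^3)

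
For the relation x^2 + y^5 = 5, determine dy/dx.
Take d/dx of both sides. Since y is implicitly a function of x, the chain rule attaches a y' = dy/dx factor whenever we differentiate through y.

Set F(x, y) = (left side) − (right side), so the curve is F = 0. Differentiating each term of F:
  d/dx[x^2] = 2x
  d/dx[y^5] = 5y^4·y'
  d/dx[-5] = 0

Collecting, the y'-free part is the partial derivative in x and the y' coefficient is the partial derivative in y:
  ∂F/∂x = 2x
  ∂F/∂y = 5y^4

so d/dx[F(x, y(x))] = ∂F/∂x + (∂F/∂y)·y' = 0. Rearranging,
  dy/dx = -(∂F/∂x)/(∂F/∂y) = -(2x)/(5y^4) = -2x/(5y^4)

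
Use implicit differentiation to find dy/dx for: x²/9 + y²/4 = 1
Take d/dx of both sides. Since y is implicitly a function of x, the chain rule attaches a y' = dy/dx factor whenever we differentiate through y.

Set F(x, y) = (left side) − (right side), so the curve is F = 0. Differentiating each term of F:
  d/dx[x^2/9] = 2x/9
  d/dx[y^2/4] = y·y'/2
  d/dx[-1] = 0

Collecting, the y'-free part is the partial derivative in x and the y' coefficient is the partial derivative in y:
  ∂F/∂x = 2x/9
  ∂F/∂y = y/2

so d/dx[F(x, y(x))] = ∂F/∂x + (∂F/∂y)·y' = 0. Rearranging,
  dy/dx = -(∂F/∂x)/(∂F/∂y) = -(2x/9)/(y/2) = -4x/(9y)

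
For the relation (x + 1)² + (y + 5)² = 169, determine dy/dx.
Differentiate the relation implicitly: treat y = y(x) and apply the chain rule, so every y-derivative picks up a y' = dy/dx factor.

With everything moved to the left-hand side, differentiate term by term:
  d/dx[(x + 1)^2] = 2x + 2
  d/dx[(y + 5)^2] = 2·y'(y + 5)
  d/dx[-169] = 0

Separating the contributions that come from x directly and those that come through y:
  without y':      2x + 2
  multiplying y':  2y + 10

so (2x + 2) + (2y + 10)·y' = 0, and therefore
  dy/dx = -(2x + 2)/(2y + 10) = (-x - 1)/(y + 5)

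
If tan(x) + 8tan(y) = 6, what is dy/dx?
Differentiate the relation implicitly: treat y = y(x) and apply the chain rule, so every y-derivative picks up a y' = dy/dx factor.

With everything moved to the left-hand side, differentiate term by term:
  d/dx[tan(x)] = tan(x)^2 + 1
  d/dx[8tan(y)] = 8·y'(tan(y)^2 + 1)
  d/dx[-6] = 0

Separating the contributions that come from x directly and those that come through y:
  without y':      tan(x)^2 + 1
  multiplying y':  8tan(y)^2 + 8

so (tan(x)^2 + 1) + (8tan(y)^2 + 8)·y' = 0, and therefore
  dy/dx = -(tan(x)^2 + 1)/(8tan(y)^2 + 8) = -cos(y)^2/(8cos(x)^2)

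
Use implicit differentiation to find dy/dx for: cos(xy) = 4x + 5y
Differentiate the relation implicitly: treat y = y(x) and apply the chain rule, so every y-derivative picks up a y' = dy/dx factor.

With everything moved to the left-hand side, differentiate term by term:
  d/dx[-4x] = -4
  d/dx[-5y] = -5·y'
  d/dx[cos(xy)] = -(x·y' + y)·sin(xy)

Separating the contributions that come from x directly and those that come through y:
  without y':      -y·sin(xy) - 4
  multiplying y':  -x·sin(xy) - 5

so (-y·sin(xy) - 4) + (-x·sin(xy) - 5)·y' = 0, and therefore
  dy/dx = -(-y·sin(xy) - 4)/(-x·sin(xy) - 5) = -(y·sin(xy) + 4)/(x·sin(xy) + 5)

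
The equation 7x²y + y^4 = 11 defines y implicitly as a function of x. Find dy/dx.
Differentiate the relation implicitly: treat y = y(x) and apply the chain rule, so every y-derivative picks up a y' = dy/dx factor.

With everything moved to the left-hand side, differentiate term by term:
  d/dx[7x^2y] = 7x^2·y' + 14xy
  d/dx[y^4] = 4y^3·y'
  d/dx[-11] = 0

Separating the contributions that come from x directly and those that come through y:
  without y':      14xy
  multiplying y':  7x^2 + 4y^3

so (14xy) + (7x^2 + 4y^3)·y' = 0, and therefore
  dy/dx = -(14xy)/(7x^2 + 4y^3) = -14xy/(7x^2 + 4y^3)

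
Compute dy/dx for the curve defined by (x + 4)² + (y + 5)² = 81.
Differentiate both sides with respect to x, treating y as y(x). By the chain rule, any term containing y contributes a factor of y' = dy/dx when we differentiate it.

Move every term to one side and write the relation as F(x, y) = 0. Term by term,
  d/dx[(x + 4)^2] = 2x + 8
  d/dx[(y + 5)^2] = 2·y'(y + 5)
  d/dx[-81] = 0

The pieces without y' make up ∂F/∂x and the coefficient of y' is ∂F/∂y:
  ∂F/∂x = 2x + 8,
  ∂F/∂y = 2y + 10.

Since d/dx[F] = ∂F/∂x + (∂F/∂y)·y' = 0, solve for y':
  (∂F/∂y)·y' = -∂F/∂x
  dy/dx = -(∂F/∂x)/(∂F/∂y) = -(2x + 8)/(2y + 10) = (-x - 4)/(y + 5)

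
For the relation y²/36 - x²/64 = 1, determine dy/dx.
Differentiate both sides with respect to x, treating y as y(x). By the chain rule, any term containing y contributes a factor of y' = dy/dx when we differentiate it.

Move every term to one side and write the relation as F(x, y) = 0. Term by term,
  d/dx[-x^2/64] = -x/32
  d/dx[y^2/36] = y·y'/18
  d/dx[-1] = 0

The pieces without y' make up ∂F/∂x and the coefficient of y' is ∂F/∂y:
  ∂F/∂x = -x/32,
  ∂F/∂y = y/18.

Since d/dx[F] = ∂F/∂x + (∂F/∂y)·y' = 0, solve for y':
  (∂F/∂y)·y' = -∂F/∂x
  dy/dx = -(∂F/∂x)/(∂F/∂y) = -(-x/32)/(y/18) = 9x/(16y)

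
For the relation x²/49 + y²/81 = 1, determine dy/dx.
Take d/dx of both sides. Since y is implicitly a function of x, the chain rule attaches a y' = dy/dx factor whenever we differentiate through y.

Set F(x, y) = (left side) − (right side), so the curve is F = 0. Differentiating each term of F:
  d/dx[x^2/49] = 2x/49
  d/dx[y^2/81] = 2y·y'/81
  d/dx[-1] = 0

Collecting, the y'-free part is the partial derivative in x and the y' coefficient is the partial derivative in y:
  ∂F/∂x = 2x/49
  ∂F/∂y = 2y/81

so d/dx[F(x, y(x))] = ∂F/∂x + (∂F/∂y)·y' = 0. Rearranging,
  dy/dx = -(∂F/∂x)/(∂F/∂y) = -(2x/49)/(2y/81) = -81x/(49y)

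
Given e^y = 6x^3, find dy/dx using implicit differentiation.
Differentiate both sides with respect to x, treating y as y(x). By the chain rule, any term containing y contributes a factor of y' = dy/dx when we differentiate it.

Move every term to one side and write the relation as F(x, y) = 0. Term by term,
  d/dx[-6x^3] = -18x^2
  d/dx[e^(y)] = y'·e^(y)

The pieces without y' make up ∂F/∂x and the coefficient of y' is ∂F/∂y:
  ∂F/∂x = -18x^2,
  ∂F/∂y = e^(y).

Since d/dx[F] = ∂F/∂x + (∂F/∂y)·y' = 0, solve for y':
  (∂F/∂y)·y' = -∂F/∂x
  dy/dx = -(∂F/∂x)/(∂F/∂y) = -(-18x^2)/(e^(y)) = 18x^2e^(-y)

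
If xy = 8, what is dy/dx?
Take d/dx of both sides. Since y is implicitly a function of x, the chain rule attaches a y' = dy/dx factor whenever we differentiate through y.

Set F(x, y) = (left side) − (right side), so the curve is F = 0. Differentiating each term of F:
  d/dx[xy] = x·y' + y
  d/dx[-8] = 0

Collecting, the y'-free part is the partial derivative in x and the y' coefficient is the partial derivative in y:
  ∂F/∂x = y
  ∂F/∂y = x

so d/dx[F(x, y(x))] = ∂F/∂x + (∂F/∂y)·y' = 0. Rearranging,
  dy/dx = -(∂F/∂x)/(∂F/∂y) = -(y)/(x) = -y/x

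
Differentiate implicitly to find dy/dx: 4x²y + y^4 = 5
Differentiate both sides with respect to x, treating y as y(x). By the chain rule, any term containing y contributes a factor of y' = dy/dx when we differentiate it.

Move every term to one side and write the relation as F(x, y) = 0. Term by term,
  d/dx[4x^2y] = 4x^2·y' + 8xy
  d/dx[y^4] = 4y^3·y'
  d/dx[-5] = 0

The pieces without y' make up ∂F/∂x and the coefficient of y' is ∂F/∂y:
  ∂F/∂x = 8xy,
  ∂F/∂y = 4x^2 + 4y^3.

Since d/dx[F] = ∂F/∂x + (∂F/∂y)·y' = 0, solve for y':
  (∂F/∂y)·y' = -∂F/∂x
  dy/dx = -(∂F/∂x)/(∂F/∂y) = -(8xy)/(4x^2 + 4y^3) = -2xy/(x^2 + y^3)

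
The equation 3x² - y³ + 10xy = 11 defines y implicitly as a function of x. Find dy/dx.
Apply d/dx to both sides, remembering that y depends on x. Each occurrence of y therefore brings in a y' = dy/dx via the chain rule.

With F(x, y) equal to the left-hand side minus the right, differentiate F term by term:
  d/dx[3x^2] = 6x
  d/dx[10xy] = 10x·y' + 10y
  d/dx[-y^3] = -3y^2·y'
  d/dx[-11] = 0
Adding these up, d/dx[F] = 0 becomes
  (6x + 10y) + (10x - 3y^2)·y' = 0,
so isolating y',
  dy/dx = -(6x + 10y)/(10x - 3y^2) = 2(-3x - 5y)/(10x - 3y^2)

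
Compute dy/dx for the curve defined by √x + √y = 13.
Take d/dx of both sides. Since y is implicitly a function of x, the chain rule attaches a y' = dy/dx factor whenever we differentiate through y.

Set F(x, y) = (left side) − (right side), so the curve is F = 0. Differentiating each term of F:
  d/dx[√(x)] = 1/(2√(x))
  d/dx[√(y)] = y'/(2√(y))
  d/dx[-13] = 0

Collecting, the y'-free part is the partial derivative in x and the y' coefficient is the partial derivative in y:
  ∂F/∂x = 1/(2√(x))
  ∂F/∂y = 1/(2√(y))

so d/dx[F(x, y(x))] = ∂F/∂x + (∂F/∂y)·y' = 0. Rearranging,
  dy/dx = -(∂F/∂x)/(∂F/∂y) = -(1/(2√(x)))/(1/(2√(y))) = -√(y)/√(x)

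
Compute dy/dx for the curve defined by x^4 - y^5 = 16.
Take d/dx of both sides. Since y is implicitly a function of x, the chain rule attaches a y' = dy/dx factor whenever we differentiate through y.

Set F(x, y) = (left side) − (right side), so the curve is F = 0. Differentiating each term of F:
  d/dx[x^4] = 4x^3
  d/dx[-y^5] = -5y^4·y'
  d/dx[-16] = 0

Collecting, the y'-free part is the partial derivative in x and the y' coefficient is the partial derivative in y:
  ∂F/∂x = 4x^3
  ∂F/∂y = -5y^4

so d/dx[F(x, y(x))] = ∂F/∂x + (∂F/∂y)·y' = 0. Rearranging,
  dy/dx = -(∂F/∂x)/(∂F/∂y) = -(4x^3)/(-5y^4) = 4x^3/(5y^4)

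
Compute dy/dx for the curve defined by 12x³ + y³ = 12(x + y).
Take d/dx of both sides. Since y is implicitly a function of x, the chain rule attaches a y' = dy/dx factor whenever we differentiate through y.

Set F(x, y) = (left side) − (right side), so the curve is F = 0. Differentiating each term of F:
  d/dx[12x^3] = 36x^2
  d/dx[-12x] = -12
  d/dx[y^3] = 3y^2·y'
  d/dx[-12y] = -12·y'

Collecting, the y'-free part is the partial derivative in x and the y' coefficient is the partial derivative in y:
  ∂F/∂x = 36x^2 - 12
  ∂F/∂y = 3y^2 - 12

so d/dx[F(x, y(x))] = ∂F/∂x + (∂F/∂y)·y' = 0. Rearranging,
  dy/dx = -(∂F/∂x)/(∂F/∂y) = -(36x^2 - 12)/(3y^2 - 12) = 4(1 - 3x^2)/(y^2 - 4)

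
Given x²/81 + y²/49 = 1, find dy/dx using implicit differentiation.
Differentiate both sides with respect to x, treating y as y(x). By the chain rule, any term containing y contributes a factor of y' = dy/dx when we differentiate it.

Move every term to one side and write the relation as F(x, y) = 0. Term by term,
  d/dx[x^2/81] = 2x/81
  d/dx[y^2/49] = 2y·y'/49
  d/dx[-1] = 0

The pieces without y' make up ∂F/∂x and the coefficient of y' is ∂F/∂y:
  ∂F/∂x = 2x/81,
  ∂F/∂y = 2y/49.

Since d/dx[F] = ∂F/∂x + (∂F/∂y)·y' = 0, solve for y':
  (∂F/∂y)·y' = -∂F/∂x
  dy/dx = -(∂F/∂x)/(∂F/∂y) = -(2x/81)/(2y/49) = -49x/(81y)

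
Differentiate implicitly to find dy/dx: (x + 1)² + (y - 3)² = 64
Apply d/dx to both sides, remembering that y depends on x. Each occurrence of y therefore brings in a y' = dy/dx via the chain rule.

With F(x, y) equal to the left-hand side minus the right, differentiate F term by term:
  d/dx[(x + 1)^2] = 2x + 2
  d/dx[(y - 3)^2] = 2·y'(y - 3)
  d/dx[-64] = 0
Adding these up, d/dx[F] = 0 becomes
  (2x + 2) + (2y - 6)·y' = 0,
so isolating y',
  dy/dx = -(2x + 2)/(2y - 6) = (-x - 1)/(y - 3)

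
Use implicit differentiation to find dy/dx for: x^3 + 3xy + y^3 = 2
Take d/dx of both sides. Since y is implicitly a function of x, the chain rule attaches a y' = dy/dx factor whenever we differentiate through y.

Set F(x, y) = (left side) − (right side), so the curve is F = 0. Differentiating each term of F:
  d/dx[x^3] = 3x^2
  d/dx[3xy] = 3x·y' + 3y
  d/dx[y^3] = 3y^2·y'
  d/dx[-2] = 0

Collecting, the y'-free part is the partial derivative in x and the y' coefficient is the partial derivative in y:
  ∂F/∂x = 3x^2 + 3y
  ∂F/∂y = 3x + 3y^2

so d/dx[F(x, y(x))] = ∂F/∂x + (∂F/∂y)·y' = 0. Rearranging,
  dy/dx = -(∂F/∂x)/(∂F/∂y) = -(3x^2 + 3y)/(3x + 3y^2) = (-x^2 - y)/(x + y^2)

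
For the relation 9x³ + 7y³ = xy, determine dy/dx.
Differentiate the relation implicitly: treat y = y(x) and apply the chain rule, so every y-derivative picks up a y' = dy/dx factor.

With everything moved to the left-hand side, differentiate term by term:
  d/dx[9x^3] = 27x^2
  d/dx[-xy] = -x·y' - y
  d/dx[7y^3] = 21y^2·y'

Separating the contributions that come from x directly and those that come through y:
  without y':      27x^2 - y
  multiplying y':  -x + 21y^2

so (27x^2 - y) + (-x + 21y^2)·y' = 0, and therefore
  dy/dx = -(27x^2 - y)/(-x + 21y^2) = (27x^2 - y)/(x - 21y^2)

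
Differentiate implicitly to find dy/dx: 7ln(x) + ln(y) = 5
Take d/dx of both sides. Since y is implicitly a function of x, the chain rule attaches a y' = dy/dx factor whenever we differentiate through y.

Set F(x, y) = (left side) − (right side), so the curve is F = 0. Differentiating each term of F:
  d/dx[7ln(x)] = 7/x
  d/dx[ln(y)] = y'/y
  d/dx[-5] = 0

Collecting, the y'-free part is the partial derivative in x and the y' coefficient is the partial derivative in y:
  ∂F/∂x = 7/x
  ∂F/∂y = 1/y

so d/dx[F(x, y(x))] = ∂F/∂x + (∂F/∂y)·y' = 0. Rearranging,
  dy/dx = -(∂F/∂x)/(∂F/∂y) = -(7/x)/(1/y) = -7y/x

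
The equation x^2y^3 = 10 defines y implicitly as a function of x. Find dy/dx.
Differentiate both sides with respect to x, treating y as y(x). By the chain rule, any term containing y contributes a factor of y' = dy/dx when we differentiate it.

Move every term to one side and write the relation as F(x, y) = 0. Term by term,
  d/dx[x^2y^3] = 3x^2y^2·y' + 2xy^3
  d/dx[-10] = 0

The pieces without y' make up ∂F/∂x and the coefficient of y' is ∂F/∂y:
  ∂F/∂x = 2xy^3,
  ∂F/∂y = 3x^2y^2.

Since d/dx[F] = ∂F/∂x + (∂F/∂y)·y' = 0, solve for y':
  (∂F/∂y)·y' = -∂F/∂x
  dy/dx = -(∂F/∂x)/(∂F/∂y) = -(2xy^3)/(3x^2y^2) = -2y/(3x)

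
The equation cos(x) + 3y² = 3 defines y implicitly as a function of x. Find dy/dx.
Differentiate both sides with respect to x, treating y as y(x). By the chain rule, any term containing y contributes a factor of y' = dy/dx when we differentiate it.

Move every term to one side and write the relation as F(x, y) = 0. Term by term,
  d/dx[3y^2] = 6y·y'
  d/dx[cos(x)] = -sin(x)
  d/dx[-3] = 0

The pieces without y' make up ∂F/∂x and the coefficient of y' is ∂F/∂y:
  ∂F/∂x = -sin(x),
  ∂F/∂y = 6y.

Since d/dx[F] = ∂F/∂x + (∂F/∂y)·y' = 0, solve for y':
  (∂F/∂y)·y' = -∂F/∂x
  dy/dx = -(∂F/∂x)/(∂F/∂y) = -(-sin(x))/(6y) = sin(x)/(6y)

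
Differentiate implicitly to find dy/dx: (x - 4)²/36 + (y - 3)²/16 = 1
Take d/dx of both sides. Since y is implicitly a function of x, the chain rule attaches a y' = dy/dx factor whenever we differentiate through y.

Set F(x, y) = (left side) − (right side), so the curve is F = 0. Differentiating each term of F:
  d/dx[(x - 4)^2/36] = x/18 - 2/9
  d/dx[(y - 3)^2/16] = y'(y - 3)/8
  d/dx[-1] = 0

Collecting, the y'-free part is the partial derivative in x and the y' coefficient is the partial derivative in y:
  ∂F/∂x = x/18 - 2/9
  ∂F/∂y = y/8 - 3/8

so d/dx[F(x, y(x))] = ∂F/∂x + (∂F/∂y)·y' = 0. Rearranging,
  dy/dx = -(∂F/∂x)/(∂F/∂y) = -(x/18 - 2/9)/(y/8 - 3/8)
        = -((x - 4)/18)/((y - 3)/8) = 4(4 - x)/(9(y - 3))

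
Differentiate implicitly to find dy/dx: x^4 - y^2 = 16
Differentiate both sides with respect to x, treating y as y(x). By the chain rule, any term containing y contributes a factor of y' = dy/dx when we differentiate it.

Move every term to one side and write the relation as F(x, y) = 0. Term by term,
  d/dx[x^4] = 4x^3
  d/dx[-y^2] = -2y·y'
  d/dx[-16] = 0

The pieces without y' make up ∂F/∂x and the coefficient of y' is ∂F/∂y:
  ∂F/∂x = 4x^3,
  ∂F/∂y = -2y.

Since d/dx[F] = ∂F/∂x + (∂F/∂y)·y' = 0, solve for y':
  (∂F/∂y)·y' = -∂F/∂x
  dy/dx = -(∂F/∂x)/(∂F/∂y) = -(4x^3)/(-2y) = 2x^3/y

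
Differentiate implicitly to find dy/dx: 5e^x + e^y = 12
Differentiate the relation implicitly: treat y = y(x) and apply the chain rule, so every y-derivative picks up a y' = dy/dx factor.

With everything moved to the left-hand side, differentiate term by term:
  d/dx[5e^(x)] = 5e^(x)
  d/dx[e^(y)] = y'·e^(y)
  d/dx[-12] = 0

Separating the contributions that come from x directly and those that come through y:
  without y':      5e^(x)
  multiplying y':  e^(y)

so (5e^(x)) + (e^(y))·y' = 0, and therefore
  dy/dx = -(5e^(x))/(e^(y)) = -5e^(x - y)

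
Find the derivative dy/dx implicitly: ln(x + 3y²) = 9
Differentiate both sides with respect to x, treating y as y(x). By the chain rule, any term containing y contributes a factor of y' = dy/dx when we differentiate it.

Move every term to one side and write the relation as F(x, y) = 0. Term by term,
  d/dx[ln(x + 3y^2)] = (6y·y' + 1)/(x + 3y^2)
  d/dx[-9] = 0

The pieces without y' make up ∂F/∂x and the coefficient of y' is ∂F/∂y:
  ∂F/∂x = 1/(x + 3y^2),
  ∂F/∂y = 6y/(x + 3y^2).

Since d/dx[F] = ∂F/∂x + (∂F/∂y)·y' = 0, solve for y':
  (∂F/∂y)·y' = -∂F/∂x
  dy/dx = -(∂F/∂x)/(∂F/∂y) = -(1/(x + 3y^2))/(6y/(x + 3y^2)) = -1/(6y)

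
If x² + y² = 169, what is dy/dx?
Apply d/dx to both sides, remembering that y depends on x. Each occurrence of y therefore brings in a y' = dy/dx via the chain rule.

With F(x, y) equal to the left-hand side minus the right, differentiate F term by term:
  d/dx[x^2] = 2x
  d/dx[y^2] = 2y·y'
  d/dx[-169] = 0
Adding these up, d/dx[F] = 0 becomes
  (2x) + (2y)·y' = 0,
so isolating y',
  dy/dx = -(2x)/(2y) = -x/y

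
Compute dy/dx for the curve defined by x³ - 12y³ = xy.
Differentiate both sides with respect to x, treating y as y(x). By the chain rule, any term containing y contributes a factor of y' = dy/dx when we differentiate it.

Move every term to one side and write the relation as F(x, y) = 0. Term by term,
  d/dx[x^3] = 3x^2
  d/dx[-xy] = -x·y' - y
  d/dx[-12y^3] = -36y^2·y'

The pieces without y' make up ∂F/∂x and the coefficient of y' is ∂F/∂y:
  ∂F/∂x = 3x^2 - y,
  ∂F/∂y = -x - 36y^2.

Since d/dx[F] = ∂F/∂x + (∂F/∂y)·y' = 0, solve for y':
  (∂F/∂y)·y' = -∂F/∂x
  dy/dx = -(∂F/∂x)/(∂F/∂y) = -(3x^2 - y)/(-x - 36y^2) = (3x^2 - y)/(x + 36y^2)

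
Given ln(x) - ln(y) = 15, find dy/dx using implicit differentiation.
Differentiate both sides with respect to x, treating y as y(x). By the chain rule, any term containing y contributes a factor of y' = dy/dx when we differentiate it.

Move every term to one side and write the relation as F(x, y) = 0. Term by term,
  d/dx[ln(x)] = 1/x
  d/dx[-ln(y)] = -y'/y
  d/dx[-15] = 0

The pieces without y' make up ∂F/∂x and the coefficient of y' is ∂F/∂y:
  ∂F/∂x = 1/x,
  ∂F/∂y = -1/y.

Since d/dx[F] = ∂F/∂x + (∂F/∂y)·y' = 0, solve for y':
  (∂F/∂y)·y' = -∂F/∂x
  dy/dx = -(∂F/∂x)/(∂F/∂y) = -(1/x)/(-1/y) = y/x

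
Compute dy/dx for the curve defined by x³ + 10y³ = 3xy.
Apply d/dx to both sides, remembering that y depends on x. Each occurrence of y therefore brings in a y' = dy/dx via the chain rule.

With F(x, y) equal to the left-hand side minus the right, differentiate F term by term:
  d/dx[x^3] = 3x^2
  d/dx[-3xy] = -3x·y' - 3y
  d/dx[10y^3] = 30y^2·y'
Adding these up, d/dx[F] = 0 becomes
  (3x^2 - 3y) + (-3x + 30y^2)·y' = 0,
so isolating y',
  dy/dx = -(3x^2 - 3y)/(-3x + 30y^2) = (x^2 - y)/(x - 10y^2)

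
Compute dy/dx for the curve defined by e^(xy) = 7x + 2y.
Differentiate the relation implicitly: treat y = y(x) and apply the chain rule, so every y-derivative picks up a y' = dy/dx factor.

With everything moved to the left-hand side, differentiate term by term:
  d/dx[-7x] = -7
  d/dx[-2y] = -2·y'
  d/dx[e^(xy)] = (x·y' + y)·e^(xy)

Separating the contributions that come from x directly and those that come through y:
  without y':      y·e^(xy) - 7
  multiplying y':  x·e^(xy) - 2

so (y·e^(xy) - 7) + (x·e^(xy) - 2)·y' = 0, and therefore
  dy/dx = -(y·e^(xy) - 7)/(x·e^(xy) - 2) = (-y·e^(xy) + 7)/(x·e^(xy) - 2)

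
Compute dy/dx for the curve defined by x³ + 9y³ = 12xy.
Take d/dx of both sides. Since y is implicitly a function of x, the chain rule attaches a y' = dy/dx factor whenever we differentiate through y.

Set F(x, y) = (left side) − (right side), so the curve is F = 0. Differentiating each term of F:
  d/dx[x^3] = 3x^2
  d/dx[-12xy] = -12x·y' - 12y
  d/dx[9y^3] = 27y^2·y'

Collecting, the y'-free part is the partial derivative in x and the y' coefficient is the partial derivative in y:
  ∂F/∂x = 3x^2 - 12y
  ∂F/∂y = -12x + 27y^2

so d/dx[F(x, y(x))] = ∂F/∂x + (∂F/∂y)·y' = 0. Rearranging,
  dy/dx = -(∂F/∂x)/(∂F/∂y) = -(3x^2 - 12y)/(-12x + 27y^2) = (x^2 - 4y)/(4x - 9y^2)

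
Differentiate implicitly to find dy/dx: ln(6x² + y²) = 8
Apply d/dx to both sides, remembering that y depends on x. Each occurrence of y therefore brings in a y' = dy/dx via the chain rule.

With F(x, y) equal to the left-hand side minus the right, differentiate F term by term:
  d/dx[ln(6x^2 + y^2)] = (12x + 2y·y')/(6x^2 + y^2)
  d/dx[-8] = 0
Adding these up, d/dx[F] = 0 becomes
  (12x/(6x^2 + y^2)) + (2y/(6x^2 + y^2))·y' = 0,
so isolating y',
  dy/dx = -(12x/(6x^2 + y^2))/(2y/(6x^2 + y^2)) = -6x/y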